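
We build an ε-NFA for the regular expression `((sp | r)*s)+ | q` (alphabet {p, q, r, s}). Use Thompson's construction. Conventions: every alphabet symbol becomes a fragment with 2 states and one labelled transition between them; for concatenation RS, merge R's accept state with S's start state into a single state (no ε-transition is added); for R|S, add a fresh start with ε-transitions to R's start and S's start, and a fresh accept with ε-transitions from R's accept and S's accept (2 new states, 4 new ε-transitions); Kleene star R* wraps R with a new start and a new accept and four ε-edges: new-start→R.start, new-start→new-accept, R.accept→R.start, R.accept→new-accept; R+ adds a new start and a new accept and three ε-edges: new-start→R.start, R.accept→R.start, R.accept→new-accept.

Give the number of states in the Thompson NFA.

16

By structural recursion:
Each of the 5 symbol leaves contributes a 2-state fragment.
  sp — 3 states
  sp | r — 7 states
  (sp | r)* — 9 states
  (sp | r)*s — 10 states
  ((sp | r)*s)+ — 12 states
  ((sp | r)*s)+ | q — 16 states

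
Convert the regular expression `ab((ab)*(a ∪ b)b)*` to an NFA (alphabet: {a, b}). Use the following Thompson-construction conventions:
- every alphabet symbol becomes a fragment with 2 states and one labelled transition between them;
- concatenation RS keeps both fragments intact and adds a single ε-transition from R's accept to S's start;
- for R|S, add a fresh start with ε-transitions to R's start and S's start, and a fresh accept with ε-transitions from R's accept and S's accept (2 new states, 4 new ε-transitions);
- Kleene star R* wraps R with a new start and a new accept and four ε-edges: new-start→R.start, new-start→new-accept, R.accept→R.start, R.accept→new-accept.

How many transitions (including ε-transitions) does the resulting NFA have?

Per subexpression:
Each of the 7 symbol leaves contributes 1 transition (1 symbol, 0 ε).
  ab — 3 transitions (2 symbol, 1 ε)
  (ab)* — 7 transitions (2 symbol, 5 ε)
  a ∪ b — 6 transitions (2 symbol, 4 ε)
  (ab)*(a ∪ b)b — 16 transitions (5 symbol, 11 ε)
  ((ab)*(a ∪ b)b)* — 20 transitions (5 symbol, 15 ε)
  ab((ab)*(a ∪ b)b)* — 24 transitions (7 symbol, 17 ε)

24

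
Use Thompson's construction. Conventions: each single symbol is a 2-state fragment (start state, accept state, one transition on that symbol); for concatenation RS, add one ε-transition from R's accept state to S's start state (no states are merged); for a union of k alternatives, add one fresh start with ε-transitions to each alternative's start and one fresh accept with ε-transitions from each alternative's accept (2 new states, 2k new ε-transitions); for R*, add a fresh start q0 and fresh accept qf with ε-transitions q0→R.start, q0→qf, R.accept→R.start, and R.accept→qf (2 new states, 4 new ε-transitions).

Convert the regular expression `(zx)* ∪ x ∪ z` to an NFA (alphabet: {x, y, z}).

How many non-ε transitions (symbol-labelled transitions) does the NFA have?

Building bottom-up:
Each of the 4 symbol leaves contributes exactly 1 symbol transition.
  zx = 2 symbol transitions
  (zx)* = 2 symbol transitions
  (zx)* ∪ x ∪ z = 4 symbol transitions

4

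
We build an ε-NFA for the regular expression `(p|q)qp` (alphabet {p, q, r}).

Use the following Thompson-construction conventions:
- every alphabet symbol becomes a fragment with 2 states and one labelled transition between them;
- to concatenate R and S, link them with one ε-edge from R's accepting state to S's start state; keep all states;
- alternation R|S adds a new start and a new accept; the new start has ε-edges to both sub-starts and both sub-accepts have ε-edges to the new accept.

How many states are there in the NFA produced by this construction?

Bottom-up over the parse tree:
Each of the 4 symbol leaves contributes a 2-state fragment.
  p|q → 6 states
  (p|q)qp → 10 states

10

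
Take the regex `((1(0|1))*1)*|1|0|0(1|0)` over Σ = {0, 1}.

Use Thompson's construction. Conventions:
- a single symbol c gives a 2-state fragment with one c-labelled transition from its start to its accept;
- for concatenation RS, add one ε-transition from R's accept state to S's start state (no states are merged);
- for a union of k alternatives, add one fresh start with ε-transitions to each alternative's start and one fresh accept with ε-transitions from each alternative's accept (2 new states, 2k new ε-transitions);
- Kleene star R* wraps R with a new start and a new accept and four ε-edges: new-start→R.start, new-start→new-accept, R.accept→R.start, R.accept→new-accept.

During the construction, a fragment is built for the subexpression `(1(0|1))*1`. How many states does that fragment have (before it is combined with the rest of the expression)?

12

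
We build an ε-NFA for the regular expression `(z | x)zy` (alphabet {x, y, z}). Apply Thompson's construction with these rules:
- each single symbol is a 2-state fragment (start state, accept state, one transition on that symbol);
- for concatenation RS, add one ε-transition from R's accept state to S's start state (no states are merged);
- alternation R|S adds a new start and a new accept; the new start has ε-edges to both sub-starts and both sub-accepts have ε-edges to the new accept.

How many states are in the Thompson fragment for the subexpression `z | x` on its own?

6

Fragment for `z | x`:
Each of the 2 symbol leaves contributes a 2-state fragment.
  z | x — 6 states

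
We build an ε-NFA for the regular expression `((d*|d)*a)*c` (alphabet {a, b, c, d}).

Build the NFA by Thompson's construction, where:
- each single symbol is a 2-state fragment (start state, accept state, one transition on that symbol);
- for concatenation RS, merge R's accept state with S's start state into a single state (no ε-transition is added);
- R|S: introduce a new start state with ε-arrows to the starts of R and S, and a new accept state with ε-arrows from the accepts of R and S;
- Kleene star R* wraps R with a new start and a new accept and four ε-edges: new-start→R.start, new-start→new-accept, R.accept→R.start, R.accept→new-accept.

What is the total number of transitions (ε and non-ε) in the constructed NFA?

20

Building bottom-up:
Each of the 4 symbol leaves contributes 1 transition (1 symbol, 0 ε).
  d* → 5 transitions (1 symbol, 4 ε)
  d*|d → 10 transitions (2 symbol, 8 ε)
  (d*|d)* → 14 transitions (2 symbol, 12 ε)
  (d*|d)*a → 15 transitions (3 symbol, 12 ε)
  ((d*|d)*a)* → 19 transitions (3 symbol, 16 ε)
  ((d*|d)*a)*c → 20 transitions (4 symbol, 16 ε)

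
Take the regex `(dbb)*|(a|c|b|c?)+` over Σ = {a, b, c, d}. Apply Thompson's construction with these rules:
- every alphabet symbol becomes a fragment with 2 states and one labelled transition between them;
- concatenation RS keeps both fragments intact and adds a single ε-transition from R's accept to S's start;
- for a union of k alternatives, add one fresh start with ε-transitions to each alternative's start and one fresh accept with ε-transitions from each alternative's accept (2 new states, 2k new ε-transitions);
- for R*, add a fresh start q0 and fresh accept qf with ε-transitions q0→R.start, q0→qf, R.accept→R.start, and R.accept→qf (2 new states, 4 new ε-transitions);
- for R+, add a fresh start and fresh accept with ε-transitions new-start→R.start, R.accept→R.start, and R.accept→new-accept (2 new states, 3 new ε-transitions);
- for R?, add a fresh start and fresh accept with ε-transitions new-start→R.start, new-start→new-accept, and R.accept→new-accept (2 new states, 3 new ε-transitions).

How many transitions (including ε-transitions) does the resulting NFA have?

Bottom-up over the parse tree:
Each of the 7 symbol leaves contributes 1 transition (1 symbol, 0 ε).
  dbb — 5 transitions (3 symbol, 2 ε)
  (dbb)* — 9 transitions (3 symbol, 6 ε)
  c? — 4 transitions (1 symbol, 3 ε)
  a|c|b|c? — 15 transitions (4 symbol, 11 ε)
  (a|c|b|c?)+ — 18 transitions (4 symbol, 14 ε)
  (dbb)*|(a|c|b|c?)+ — 31 transitions (7 symbol, 24 ε)

31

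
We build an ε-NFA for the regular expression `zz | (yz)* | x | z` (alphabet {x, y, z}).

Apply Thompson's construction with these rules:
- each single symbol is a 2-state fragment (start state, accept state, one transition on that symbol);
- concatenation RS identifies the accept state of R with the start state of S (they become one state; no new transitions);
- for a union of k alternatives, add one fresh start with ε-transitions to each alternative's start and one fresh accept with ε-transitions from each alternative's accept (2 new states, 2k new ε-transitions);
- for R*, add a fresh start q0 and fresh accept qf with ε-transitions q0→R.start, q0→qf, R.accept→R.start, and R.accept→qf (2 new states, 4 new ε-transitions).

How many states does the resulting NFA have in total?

14

Bottom-up over the parse tree:
Each of the 6 symbol leaves contributes a 2-state fragment.
  zz = 3 states
  yz = 3 states
  (yz)* = 5 states
  zz | (yz)* | x | z = 14 states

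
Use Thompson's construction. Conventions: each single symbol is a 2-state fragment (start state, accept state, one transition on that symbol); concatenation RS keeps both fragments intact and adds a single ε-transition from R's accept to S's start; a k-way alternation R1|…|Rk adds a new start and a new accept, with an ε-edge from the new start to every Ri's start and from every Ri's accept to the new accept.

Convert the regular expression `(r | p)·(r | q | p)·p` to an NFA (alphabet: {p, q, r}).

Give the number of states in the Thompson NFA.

Bottom-up over the parse tree:
Each of the 6 symbol leaves contributes a 2-state fragment.
  r | p — 6 states
  r | q | p — 8 states
  (r | p)·(r | q | p)·p — 16 states

16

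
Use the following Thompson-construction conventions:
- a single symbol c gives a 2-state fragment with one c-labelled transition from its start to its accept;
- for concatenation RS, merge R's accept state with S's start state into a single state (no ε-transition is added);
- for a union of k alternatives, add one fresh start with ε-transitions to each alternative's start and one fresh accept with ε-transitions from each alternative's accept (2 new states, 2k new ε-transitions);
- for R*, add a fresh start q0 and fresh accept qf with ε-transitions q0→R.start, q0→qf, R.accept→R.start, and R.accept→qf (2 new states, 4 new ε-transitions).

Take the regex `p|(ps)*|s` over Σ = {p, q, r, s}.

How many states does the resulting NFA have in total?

11

By structural recursion:
Each of the 4 symbol leaves contributes a 2-state fragment.
  ps → 3 states
  (ps)* → 5 states
  p|(ps)*|s → 11 states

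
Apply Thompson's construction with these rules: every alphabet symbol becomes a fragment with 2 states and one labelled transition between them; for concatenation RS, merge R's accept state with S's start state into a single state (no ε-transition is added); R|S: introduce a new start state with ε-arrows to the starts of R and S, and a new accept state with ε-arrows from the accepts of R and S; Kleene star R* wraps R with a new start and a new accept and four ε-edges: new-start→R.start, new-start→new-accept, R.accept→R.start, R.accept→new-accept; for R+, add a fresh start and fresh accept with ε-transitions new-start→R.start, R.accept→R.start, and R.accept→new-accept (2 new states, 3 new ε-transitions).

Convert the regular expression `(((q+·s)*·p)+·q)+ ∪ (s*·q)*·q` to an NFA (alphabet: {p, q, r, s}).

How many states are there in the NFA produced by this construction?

23

Bottom-up over the parse tree:
Each of the 7 symbol leaves contributes a 2-state fragment.
  q+ — 4 states
  q+·s — 5 states
  (q+·s)* — 7 states
  (q+·s)*·p — 8 states
  ((q+·s)*·p)+ — 10 states
  ((q+·s)*·p)+·q — 11 states
  (((q+·s)*·p)+·q)+ — 13 states
  s* — 4 states
  s*·q — 5 states
  (s*·q)* — 7 states
  (s*·q)*·q — 8 states
  (((q+·s)*·p)+·q)+ ∪ (s*·q)*·q — 23 states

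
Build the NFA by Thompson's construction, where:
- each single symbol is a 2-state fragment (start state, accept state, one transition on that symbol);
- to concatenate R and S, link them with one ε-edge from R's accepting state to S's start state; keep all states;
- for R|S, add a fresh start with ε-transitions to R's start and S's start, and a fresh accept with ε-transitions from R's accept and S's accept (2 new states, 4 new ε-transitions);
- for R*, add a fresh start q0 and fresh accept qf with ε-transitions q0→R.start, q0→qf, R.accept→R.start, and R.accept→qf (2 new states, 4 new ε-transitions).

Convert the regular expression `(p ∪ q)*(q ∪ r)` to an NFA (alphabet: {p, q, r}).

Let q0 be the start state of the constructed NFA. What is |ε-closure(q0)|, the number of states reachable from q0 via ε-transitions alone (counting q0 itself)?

Let C(F) = |ε-closure(F.start)| within fragment F, and note whether F accepts ε. Symbol fragments have C = 1 and do not accept ε. Then:
  p ∪ q → |ε-closure| = 1 + 1 + 1 = 3 (the new accept is not ε-reachable since no branch accepts ε)
  (p ∪ q)* → the star's fresh start ε-reaches both the body's start and the fresh accept: |ε-closure| = 2 + 3 = 5
  q ∪ r → new start ε-reaches every alternative's start; none of them accept ε, so the new accept is not reached: |ε-closure| = 1 + 1 + 1 = 3
  (p ∪ q)*(q ∪ r) → the left operand accepts ε, so the closure extends into the next operand (via the concat ε-link); |ε-closure| = 5 + 3 = 8

8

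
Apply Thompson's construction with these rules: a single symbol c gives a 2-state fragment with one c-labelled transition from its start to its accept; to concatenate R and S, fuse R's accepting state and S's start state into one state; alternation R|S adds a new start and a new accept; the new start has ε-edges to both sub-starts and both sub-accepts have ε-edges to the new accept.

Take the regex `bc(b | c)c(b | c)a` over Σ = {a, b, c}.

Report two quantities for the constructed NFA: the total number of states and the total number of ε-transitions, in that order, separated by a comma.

15, 8

Building bottom-up:
Each of the 8 symbol leaves contributes 2 states and 0 ε-transitions.
  b | c → 6 states, 4 ε-transitions
  b | c → 6 states, 4 ε-transitions
  bc(b | c)c(b | c)a → 15 states, 8 ε-transitions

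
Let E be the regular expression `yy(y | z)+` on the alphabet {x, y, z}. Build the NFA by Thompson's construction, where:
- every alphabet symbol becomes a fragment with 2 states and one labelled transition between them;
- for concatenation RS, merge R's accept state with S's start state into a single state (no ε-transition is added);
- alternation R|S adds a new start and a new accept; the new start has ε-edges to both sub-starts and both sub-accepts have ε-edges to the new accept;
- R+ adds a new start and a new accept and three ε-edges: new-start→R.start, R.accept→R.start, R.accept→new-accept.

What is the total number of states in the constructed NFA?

Per subexpression:
Each of the 4 symbol leaves contributes a 2-state fragment.
  y | z = 6 states
  (y | z)+ = 8 states
  yy(y | z)+ = 10 states

10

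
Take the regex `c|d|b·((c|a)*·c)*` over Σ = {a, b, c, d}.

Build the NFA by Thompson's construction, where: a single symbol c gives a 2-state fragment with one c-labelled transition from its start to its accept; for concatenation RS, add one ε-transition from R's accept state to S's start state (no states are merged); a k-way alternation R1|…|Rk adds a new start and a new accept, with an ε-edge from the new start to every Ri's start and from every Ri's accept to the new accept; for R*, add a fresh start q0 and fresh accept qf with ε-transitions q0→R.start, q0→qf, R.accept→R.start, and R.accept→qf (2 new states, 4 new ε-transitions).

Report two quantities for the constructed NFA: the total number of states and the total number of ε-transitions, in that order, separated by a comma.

Bottom-up over the parse tree:
Each of the 6 symbol leaves contributes 2 states and 0 ε-transitions.
  c|a → 6 states, 4 ε-transitions
  (c|a)* → 8 states, 8 ε-transitions
  (c|a)*·c → 10 states, 9 ε-transitions
  ((c|a)*·c)* → 12 states, 13 ε-transitions
  b·((c|a)*·c)* → 14 states, 14 ε-transitions
  c|d|b·((c|a)*·c)* → 20 states, 20 ε-transitions

20, 20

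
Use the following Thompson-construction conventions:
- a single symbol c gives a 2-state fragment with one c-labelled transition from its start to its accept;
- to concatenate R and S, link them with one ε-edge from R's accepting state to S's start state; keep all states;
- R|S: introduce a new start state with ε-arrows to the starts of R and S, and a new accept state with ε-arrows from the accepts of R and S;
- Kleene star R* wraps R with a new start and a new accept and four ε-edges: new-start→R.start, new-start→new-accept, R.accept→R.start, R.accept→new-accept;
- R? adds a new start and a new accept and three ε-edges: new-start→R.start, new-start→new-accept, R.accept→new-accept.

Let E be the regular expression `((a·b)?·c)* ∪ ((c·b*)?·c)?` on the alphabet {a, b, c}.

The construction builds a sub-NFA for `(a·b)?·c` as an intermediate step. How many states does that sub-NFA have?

Fragment for `(a·b)?·c`:
Each of the 3 symbol leaves contributes a 2-state fragment.
  a·b = 4 states
  (a·b)? = 6 states
  (a·b)?·c = 8 states

8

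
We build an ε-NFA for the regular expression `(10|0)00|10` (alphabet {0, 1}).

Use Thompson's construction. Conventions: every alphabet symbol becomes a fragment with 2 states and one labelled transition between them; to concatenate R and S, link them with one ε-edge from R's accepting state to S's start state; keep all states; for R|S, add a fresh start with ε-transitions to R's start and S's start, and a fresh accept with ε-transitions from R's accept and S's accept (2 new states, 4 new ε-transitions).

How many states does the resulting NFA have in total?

18

Building bottom-up:
Each of the 7 symbol leaves contributes a 2-state fragment.
  10 = 4 states
  10|0 = 8 states
  (10|0)00 = 12 states
  10 = 4 states
  (10|0)00|10 = 18 states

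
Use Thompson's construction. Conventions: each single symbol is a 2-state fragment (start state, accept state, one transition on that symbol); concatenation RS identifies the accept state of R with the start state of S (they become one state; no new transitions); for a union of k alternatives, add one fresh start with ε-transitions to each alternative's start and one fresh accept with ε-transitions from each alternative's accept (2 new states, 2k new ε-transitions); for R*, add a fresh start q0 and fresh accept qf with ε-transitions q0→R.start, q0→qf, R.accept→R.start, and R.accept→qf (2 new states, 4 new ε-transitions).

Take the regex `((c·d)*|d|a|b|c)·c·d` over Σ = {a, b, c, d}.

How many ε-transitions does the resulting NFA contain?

14

By structural recursion:
Each of the 8 symbol leaves contributes 0 ε-transitions.
  c·d = 0 ε-transitions
  (c·d)* = 4 ε-transitions
  (c·d)*|d|a|b|c = 14 ε-transitions
  ((c·d)*|d|a|b|c)·c·d = 14 ε-transitions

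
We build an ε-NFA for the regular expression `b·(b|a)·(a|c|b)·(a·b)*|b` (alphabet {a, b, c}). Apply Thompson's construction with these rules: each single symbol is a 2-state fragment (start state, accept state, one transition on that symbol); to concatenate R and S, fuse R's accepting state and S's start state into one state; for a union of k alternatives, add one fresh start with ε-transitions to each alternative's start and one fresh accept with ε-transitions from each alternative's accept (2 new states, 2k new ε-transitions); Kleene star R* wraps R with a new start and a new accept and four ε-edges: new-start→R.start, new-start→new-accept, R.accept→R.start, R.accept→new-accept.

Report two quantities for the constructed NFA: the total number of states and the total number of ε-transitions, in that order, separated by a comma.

Bottom-up over the parse tree:
Each of the 9 symbol leaves contributes 2 states and 0 ε-transitions.
  b|a → 6 states, 4 ε-transitions
  a|c|b → 8 states, 6 ε-transitions
  a·b → 3 states, 0 ε-transitions
  (a·b)* → 5 states, 4 ε-transitions
  b·(b|a)·(a|c|b)·(a·b)* → 18 states, 14 ε-transitions
  b·(b|a)·(a|c|b)·(a·b)*|b → 22 states, 18 ε-transitions

22, 18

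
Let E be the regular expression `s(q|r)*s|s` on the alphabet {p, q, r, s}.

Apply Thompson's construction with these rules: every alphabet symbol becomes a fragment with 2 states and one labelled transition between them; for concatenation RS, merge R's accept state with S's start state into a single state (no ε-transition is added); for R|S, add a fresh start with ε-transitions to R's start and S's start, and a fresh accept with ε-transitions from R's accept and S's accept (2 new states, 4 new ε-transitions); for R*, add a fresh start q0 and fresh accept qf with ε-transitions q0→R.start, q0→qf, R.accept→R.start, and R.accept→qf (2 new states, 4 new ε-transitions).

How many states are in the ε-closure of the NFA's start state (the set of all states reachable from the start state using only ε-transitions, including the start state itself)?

3

Let C(F) = |ε-closure(F.start)| within fragment F, and note whether F accepts ε. Symbol fragments have C = 1 and do not accept ε. Then:
  q|r — C = 1 + 1 + 1 = 3 (the new accept is not ε-reachable since no branch accepts ε)
  (q|r)* — the star's fresh start ε-reaches both the body's start and the fresh accept: C = 2 + 3 = 5
  s(q|r)*s — same as the first factor's closure: C = 1
  s(q|r)*s|s — C = 1 + 1 + 1 = 3 (the new accept is not ε-reachable since no branch accepts ε)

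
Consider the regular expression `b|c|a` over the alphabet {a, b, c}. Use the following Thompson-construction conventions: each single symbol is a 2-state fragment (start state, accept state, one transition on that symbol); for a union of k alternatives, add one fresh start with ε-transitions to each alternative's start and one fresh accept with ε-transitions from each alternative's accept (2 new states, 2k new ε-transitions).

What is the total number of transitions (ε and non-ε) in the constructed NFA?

Building bottom-up:
Each of the 3 symbol leaves contributes 1 transition (1 symbol, 0 ε).
  b|c|a — 9 transitions (3 symbol, 6 ε)

9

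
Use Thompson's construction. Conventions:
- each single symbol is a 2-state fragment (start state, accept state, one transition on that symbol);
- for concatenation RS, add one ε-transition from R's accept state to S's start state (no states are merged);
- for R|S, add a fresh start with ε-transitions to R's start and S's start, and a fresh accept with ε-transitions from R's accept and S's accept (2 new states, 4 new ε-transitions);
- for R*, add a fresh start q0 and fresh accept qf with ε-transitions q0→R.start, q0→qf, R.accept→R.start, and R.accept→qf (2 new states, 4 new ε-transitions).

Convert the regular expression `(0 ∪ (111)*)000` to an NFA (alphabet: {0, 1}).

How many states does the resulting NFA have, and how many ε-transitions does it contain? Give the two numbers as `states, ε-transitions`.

Per subexpression:
Each of the 7 symbol leaves contributes 2 states and 0 ε-transitions.
  111 — 6 states, 2 ε-transitions
  (111)* — 8 states, 6 ε-transitions
  0 ∪ (111)* — 12 states, 10 ε-transitions
  (0 ∪ (111)*)000 — 18 states, 13 ε-transitions

18, 13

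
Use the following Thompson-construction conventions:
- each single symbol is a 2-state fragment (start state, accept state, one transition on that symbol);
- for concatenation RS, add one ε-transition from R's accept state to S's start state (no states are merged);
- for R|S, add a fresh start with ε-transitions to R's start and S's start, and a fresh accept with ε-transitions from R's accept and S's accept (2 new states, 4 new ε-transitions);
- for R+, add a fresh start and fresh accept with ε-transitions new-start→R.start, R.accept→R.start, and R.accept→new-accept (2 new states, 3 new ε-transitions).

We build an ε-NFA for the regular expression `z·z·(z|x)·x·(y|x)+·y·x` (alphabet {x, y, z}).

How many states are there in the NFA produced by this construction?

Recursing over subexpressions:
Each of the 9 symbol leaves contributes a 2-state fragment.
  z|x — 6 states
  y|x — 6 states
  (y|x)+ — 8 states
  z·z·(z|x)·x·(y|x)+·y·x — 24 states

24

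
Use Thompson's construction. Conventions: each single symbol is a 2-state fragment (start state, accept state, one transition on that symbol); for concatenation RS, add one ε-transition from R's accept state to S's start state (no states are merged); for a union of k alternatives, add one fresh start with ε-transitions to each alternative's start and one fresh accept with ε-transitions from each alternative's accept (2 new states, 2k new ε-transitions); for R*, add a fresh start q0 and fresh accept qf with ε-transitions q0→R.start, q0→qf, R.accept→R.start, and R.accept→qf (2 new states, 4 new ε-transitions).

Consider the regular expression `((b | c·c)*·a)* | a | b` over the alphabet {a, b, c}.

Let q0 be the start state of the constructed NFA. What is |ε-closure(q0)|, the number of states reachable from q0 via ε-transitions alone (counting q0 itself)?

12

Compute the ε-closure size of each fragment's start state recursively; a symbol fragment's start has no outgoing ε-edge, so its closure is just itself (size 1).
  c·c — |ε-closure| equals the left operand's closure size = 1 (its accept is not ε-reachable, so the closure stops there)
  b | c·c — new start ε-reaches every alternative's start; none of them accept ε, so the new accept is not reached: |ε-closure| = 1 + 1 + 1 = 3
  (b | c·c)* — the star's fresh start ε-reaches both the body's start and the fresh accept: |ε-closure| = 2 + 3 = 5
  (b | c·c)*·a — the left operand accepts ε, so the closure extends into the next operand (via the concat ε-link); |ε-closure| = 5 + 1 = 6
  ((b | c·c)*·a)* — |ε-closure| = 1 (new start) + 6 (body) + 1 (new accept) = 8
  ((b | c·c)*·a)* | a | b — |ε-closure| = 1 (new start) + (8 + 1 + 1) + 1 (new accept, since some branch ε-reaches its own accept) = 12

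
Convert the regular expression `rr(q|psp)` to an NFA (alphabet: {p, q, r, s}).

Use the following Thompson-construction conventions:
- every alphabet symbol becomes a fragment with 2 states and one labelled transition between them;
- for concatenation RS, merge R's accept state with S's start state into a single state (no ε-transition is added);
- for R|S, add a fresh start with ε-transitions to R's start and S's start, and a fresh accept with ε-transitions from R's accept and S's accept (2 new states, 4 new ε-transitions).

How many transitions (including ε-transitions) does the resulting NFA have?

Per subexpression:
Each of the 6 symbol leaves contributes 1 transition (1 symbol, 0 ε).
  psp — 3 transitions (3 symbol, 0 ε)
  q|psp — 8 transitions (4 symbol, 4 ε)
  rr(q|psp) — 10 transitions (6 symbol, 4 ε)

10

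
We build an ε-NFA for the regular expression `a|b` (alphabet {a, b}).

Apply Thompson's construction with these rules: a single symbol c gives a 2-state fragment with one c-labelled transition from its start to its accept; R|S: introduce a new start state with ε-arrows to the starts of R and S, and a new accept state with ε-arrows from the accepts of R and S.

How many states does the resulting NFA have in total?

By structural recursion:
Each of the 2 symbol leaves contributes a 2-state fragment.
  a|b = 6 states

6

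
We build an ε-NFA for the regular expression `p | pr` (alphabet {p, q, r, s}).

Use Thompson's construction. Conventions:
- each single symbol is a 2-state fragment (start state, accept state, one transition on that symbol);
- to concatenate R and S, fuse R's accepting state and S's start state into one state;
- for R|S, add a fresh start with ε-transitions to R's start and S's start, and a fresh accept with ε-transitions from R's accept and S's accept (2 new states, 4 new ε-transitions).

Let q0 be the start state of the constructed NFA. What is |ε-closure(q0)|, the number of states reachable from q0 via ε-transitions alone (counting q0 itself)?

3

Work bottom-up. For each fragment F, track |ε-closure(F.start)| and whether F's accept lies in that closure (i.e. whether F accepts ε). A single-symbol fragment has closure size 1 and does not accept ε.
  pr — C equals the left operand's closure size = 1 (its accept is not ε-reachable, so the closure stops there)
  p | pr — new start ε-reaches every alternative's start; none of them accept ε, so the new accept is not reached: C = 1 + 1 + 1 = 3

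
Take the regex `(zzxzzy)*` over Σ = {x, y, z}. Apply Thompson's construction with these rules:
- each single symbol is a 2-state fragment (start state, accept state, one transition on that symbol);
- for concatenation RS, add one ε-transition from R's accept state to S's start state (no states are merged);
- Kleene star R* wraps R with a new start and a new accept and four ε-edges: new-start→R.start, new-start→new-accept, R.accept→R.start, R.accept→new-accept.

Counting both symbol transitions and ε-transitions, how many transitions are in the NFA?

Recursing over subexpressions:
Each of the 6 symbol leaves contributes 1 transition (1 symbol, 0 ε).
  zzxzzy = 11 transitions (6 symbol, 5 ε)
  (zzxzzy)* = 15 transitions (6 symbol, 9 ε)

15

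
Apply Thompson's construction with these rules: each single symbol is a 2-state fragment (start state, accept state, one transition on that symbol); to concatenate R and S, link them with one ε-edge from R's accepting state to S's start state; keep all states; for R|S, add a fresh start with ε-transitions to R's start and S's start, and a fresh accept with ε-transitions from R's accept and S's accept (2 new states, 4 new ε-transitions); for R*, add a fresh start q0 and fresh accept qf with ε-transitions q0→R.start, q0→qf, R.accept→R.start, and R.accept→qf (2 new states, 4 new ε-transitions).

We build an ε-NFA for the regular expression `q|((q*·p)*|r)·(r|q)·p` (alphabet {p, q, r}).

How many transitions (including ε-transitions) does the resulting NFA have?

30

Bottom-up over the parse tree:
Each of the 7 symbol leaves contributes 1 transition (1 symbol, 0 ε).
  q* → 5 transitions (1 symbol, 4 ε)
  q*·p → 7 transitions (2 symbol, 5 ε)
  (q*·p)* → 11 transitions (2 symbol, 9 ε)
  (q*·p)*|r → 16 transitions (3 symbol, 13 ε)
  r|q → 6 transitions (2 symbol, 4 ε)
  ((q*·p)*|r)·(r|q)·p → 25 transitions (6 symbol, 19 ε)
  q|((q*·p)*|r)·(r|q)·p → 30 transitions (7 symbol, 23 ε)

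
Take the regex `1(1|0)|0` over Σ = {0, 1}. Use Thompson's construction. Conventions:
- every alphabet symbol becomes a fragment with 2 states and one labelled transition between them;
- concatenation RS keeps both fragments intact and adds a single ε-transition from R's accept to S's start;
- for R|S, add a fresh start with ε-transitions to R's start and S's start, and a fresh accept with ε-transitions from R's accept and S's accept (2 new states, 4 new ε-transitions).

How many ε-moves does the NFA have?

9

Bottom-up over the parse tree:
Each of the 4 symbol leaves contributes 0 ε-transitions.
  1|0 → 4 ε-transitions
  1(1|0) → 5 ε-transitions
  1(1|0)|0 → 9 ε-transitions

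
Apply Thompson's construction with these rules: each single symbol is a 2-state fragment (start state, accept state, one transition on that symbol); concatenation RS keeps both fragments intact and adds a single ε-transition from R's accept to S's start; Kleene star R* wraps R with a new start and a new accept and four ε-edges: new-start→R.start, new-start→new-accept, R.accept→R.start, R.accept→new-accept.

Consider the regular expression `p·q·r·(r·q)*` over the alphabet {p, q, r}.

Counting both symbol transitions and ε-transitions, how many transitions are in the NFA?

13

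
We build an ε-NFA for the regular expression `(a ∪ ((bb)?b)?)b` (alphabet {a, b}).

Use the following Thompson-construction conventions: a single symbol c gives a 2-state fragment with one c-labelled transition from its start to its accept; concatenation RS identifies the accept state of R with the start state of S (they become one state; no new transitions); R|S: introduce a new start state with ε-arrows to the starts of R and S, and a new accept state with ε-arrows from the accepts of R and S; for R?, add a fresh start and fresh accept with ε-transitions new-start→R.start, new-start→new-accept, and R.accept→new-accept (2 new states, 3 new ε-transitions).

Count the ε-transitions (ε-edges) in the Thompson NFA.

By structural recursion:
Each of the 5 symbol leaves contributes 0 ε-transitions.
  bb → 0 ε-transitions
  (bb)? → 3 ε-transitions
  (bb)?b → 3 ε-transitions
  ((bb)?b)? → 6 ε-transitions
  a ∪ ((bb)?b)? → 10 ε-transitions
  (a ∪ ((bb)?b)?)b → 10 ε-transitions

10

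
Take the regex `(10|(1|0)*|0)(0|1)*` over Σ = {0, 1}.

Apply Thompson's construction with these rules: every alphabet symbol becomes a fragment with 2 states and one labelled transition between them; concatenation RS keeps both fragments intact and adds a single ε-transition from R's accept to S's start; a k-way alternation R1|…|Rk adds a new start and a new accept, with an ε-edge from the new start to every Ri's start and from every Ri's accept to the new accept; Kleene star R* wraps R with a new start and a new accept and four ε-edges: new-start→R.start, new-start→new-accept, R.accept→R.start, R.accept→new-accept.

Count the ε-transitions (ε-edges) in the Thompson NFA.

Bottom-up over the parse tree:
Each of the 7 symbol leaves contributes 0 ε-transitions.
  10 = 1 ε-transition
  1|0 = 4 ε-transitions
  (1|0)* = 8 ε-transitions
  10|(1|0)*|0 = 15 ε-transitions
  0|1 = 4 ε-transitions
  (0|1)* = 8 ε-transitions
  (10|(1|0)*|0)(0|1)* = 24 ε-transitions

24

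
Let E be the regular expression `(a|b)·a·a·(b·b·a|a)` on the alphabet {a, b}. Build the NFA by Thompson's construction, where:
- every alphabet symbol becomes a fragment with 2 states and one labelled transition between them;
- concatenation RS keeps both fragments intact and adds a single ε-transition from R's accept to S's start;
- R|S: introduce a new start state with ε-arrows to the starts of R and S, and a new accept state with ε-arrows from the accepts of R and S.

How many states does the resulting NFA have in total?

20

Recursing over subexpressions:
Each of the 8 symbol leaves contributes a 2-state fragment.
  a|b : 6 states
  b·b·a : 6 states
  b·b·a|a : 10 states
  (a|b)·a·a·(b·b·a|a) : 20 states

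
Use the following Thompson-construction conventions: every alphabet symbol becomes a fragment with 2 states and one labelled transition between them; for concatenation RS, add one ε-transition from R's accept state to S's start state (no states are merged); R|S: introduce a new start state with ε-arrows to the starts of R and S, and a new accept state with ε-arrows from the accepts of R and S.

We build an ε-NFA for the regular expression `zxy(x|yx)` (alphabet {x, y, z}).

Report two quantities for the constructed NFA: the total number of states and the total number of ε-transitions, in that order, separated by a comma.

Per subexpression:
Each of the 6 symbol leaves contributes 2 states and 0 ε-transitions.
  yx → 4 states, 1 ε-transition
  x|yx → 8 states, 5 ε-transitions
  zxy(x|yx) → 14 states, 8 ε-transitions

14, 8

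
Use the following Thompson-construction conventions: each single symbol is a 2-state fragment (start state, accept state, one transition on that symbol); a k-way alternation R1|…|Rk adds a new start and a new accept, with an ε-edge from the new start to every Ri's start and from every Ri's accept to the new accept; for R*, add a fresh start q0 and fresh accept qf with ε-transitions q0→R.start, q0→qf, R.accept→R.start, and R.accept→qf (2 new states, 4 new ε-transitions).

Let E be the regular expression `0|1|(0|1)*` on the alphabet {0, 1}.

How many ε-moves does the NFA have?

14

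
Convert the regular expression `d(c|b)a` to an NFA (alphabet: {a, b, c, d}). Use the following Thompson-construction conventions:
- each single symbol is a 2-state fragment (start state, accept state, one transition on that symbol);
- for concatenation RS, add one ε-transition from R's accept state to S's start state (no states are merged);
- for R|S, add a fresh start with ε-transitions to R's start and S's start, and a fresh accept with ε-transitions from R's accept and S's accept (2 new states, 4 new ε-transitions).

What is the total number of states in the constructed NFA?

10

Per subexpression:
Each of the 4 symbol leaves contributes a 2-state fragment.
  c|b = 6 states
  d(c|b)a = 10 states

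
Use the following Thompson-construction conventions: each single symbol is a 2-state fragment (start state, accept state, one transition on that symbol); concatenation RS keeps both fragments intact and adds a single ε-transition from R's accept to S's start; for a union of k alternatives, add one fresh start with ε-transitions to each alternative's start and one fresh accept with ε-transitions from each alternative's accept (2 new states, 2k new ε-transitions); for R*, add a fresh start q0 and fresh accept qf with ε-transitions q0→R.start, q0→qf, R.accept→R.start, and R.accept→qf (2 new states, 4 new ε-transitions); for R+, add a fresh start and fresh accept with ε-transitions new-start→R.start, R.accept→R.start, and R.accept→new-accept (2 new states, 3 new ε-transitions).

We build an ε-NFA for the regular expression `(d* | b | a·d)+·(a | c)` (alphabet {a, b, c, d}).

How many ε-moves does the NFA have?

19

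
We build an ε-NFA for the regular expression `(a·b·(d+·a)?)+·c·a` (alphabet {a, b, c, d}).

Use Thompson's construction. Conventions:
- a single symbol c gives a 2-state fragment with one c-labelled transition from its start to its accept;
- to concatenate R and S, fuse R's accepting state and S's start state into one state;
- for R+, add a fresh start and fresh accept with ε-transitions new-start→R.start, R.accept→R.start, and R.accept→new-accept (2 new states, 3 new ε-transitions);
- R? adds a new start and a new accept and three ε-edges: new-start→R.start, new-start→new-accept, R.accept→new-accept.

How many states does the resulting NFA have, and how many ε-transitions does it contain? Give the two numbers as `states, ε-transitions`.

13, 9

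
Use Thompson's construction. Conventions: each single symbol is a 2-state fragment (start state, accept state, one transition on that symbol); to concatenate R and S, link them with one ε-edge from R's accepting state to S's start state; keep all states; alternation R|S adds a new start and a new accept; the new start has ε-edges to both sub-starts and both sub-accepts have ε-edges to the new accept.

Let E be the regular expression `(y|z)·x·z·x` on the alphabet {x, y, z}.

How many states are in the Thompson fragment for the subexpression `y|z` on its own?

6

Fragment for `y|z`:
Each of the 2 symbol leaves contributes a 2-state fragment.
  y|z → 6 states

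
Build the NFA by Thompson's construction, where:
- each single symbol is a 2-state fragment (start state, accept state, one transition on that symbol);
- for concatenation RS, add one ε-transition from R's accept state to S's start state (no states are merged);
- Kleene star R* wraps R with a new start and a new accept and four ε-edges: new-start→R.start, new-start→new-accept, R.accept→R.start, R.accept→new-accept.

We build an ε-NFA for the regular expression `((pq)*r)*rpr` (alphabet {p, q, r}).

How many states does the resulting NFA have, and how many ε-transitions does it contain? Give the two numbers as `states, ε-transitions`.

16, 13

Building bottom-up:
Each of the 6 symbol leaves contributes 2 states and 0 ε-transitions.
  pq = 4 states, 1 ε-transition
  (pq)* = 6 states, 5 ε-transitions
  (pq)*r = 8 states, 6 ε-transitions
  ((pq)*r)* = 10 states, 10 ε-transitions
  ((pq)*r)*rpr = 16 states, 13 ε-transitions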